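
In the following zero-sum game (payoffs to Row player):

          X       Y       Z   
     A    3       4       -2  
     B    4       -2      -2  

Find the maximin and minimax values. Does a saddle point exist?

Maximin = -2, Minimax = -2, Saddle: True

Work:
Row minimums: [-2, -2] → maximin = -2
Column maximums: [4, 4, -2] → minimax = -2
Saddle point exists! Game value = -2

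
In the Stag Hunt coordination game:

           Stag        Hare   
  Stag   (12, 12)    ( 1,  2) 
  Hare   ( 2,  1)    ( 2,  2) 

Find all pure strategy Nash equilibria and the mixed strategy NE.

Pure NE: (Stag, Stag) and (Hare, Hare); Mixed NE: p = 0.0909, q = 0.0909

Work:
Check pure NE:
(Stag, Stag): (12, 12) - no unilateral deviation beneficial
(Hare, Hare): (2, 2) - no unilateral deviation beneficial
Mixed NE: P1 plays Stag with p = 0.0909, P2 plays Stag with q = 0.0909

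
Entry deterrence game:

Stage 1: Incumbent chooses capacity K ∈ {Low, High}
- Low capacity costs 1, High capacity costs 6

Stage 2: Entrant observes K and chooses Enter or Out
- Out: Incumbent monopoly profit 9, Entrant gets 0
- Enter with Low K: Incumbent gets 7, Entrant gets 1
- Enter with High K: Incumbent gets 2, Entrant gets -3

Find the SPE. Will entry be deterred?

SPE: (Low, Enter|Low, Out|High); Entry not deterred. Incumbent net profit = 6, Entrant gets 1

Work:
After Low K: Entrant enters (1 > 0)
After High K: Entrant stays out (-3 < 0)
Incumbent: Low → 7−1=6, High → 9−6=3
Incumbent chooses Low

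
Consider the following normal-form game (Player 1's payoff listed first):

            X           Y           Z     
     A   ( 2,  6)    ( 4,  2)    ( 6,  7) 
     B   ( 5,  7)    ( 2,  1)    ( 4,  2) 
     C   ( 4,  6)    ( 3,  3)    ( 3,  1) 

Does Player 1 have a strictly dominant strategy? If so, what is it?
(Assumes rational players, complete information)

No strictly dominant strategy exists for Player 1

Work:
A strategy strictly dominates another if it gives a strictly higher payoff against every opponent action. Compare each pair of P1's strategies column-by-column:
  A vs B: [2 vs 5, 4 vs 2, 6 vs 4] → A does not strictly dominate B (column X: 2 ≤ 5)
  A vs C: [2 vs 4, 4 vs 3, 6 vs 3] → A does not strictly dominate C (column X: 2 ≤ 4)
  B vs A: [5 vs 2, 2 vs 4, 4 vs 6] → B does not strictly dominate A (column Y: 2 ≤ 4)
  B vs C: [5 vs 4, 2 vs 3, 4 vs 3] → B does not strictly dominate C (column Y: 2 ≤ 3)
  C vs A: [4 vs 2, 3 vs 4, 3 vs 6] → C does not strictly dominate A (column Y: 3 ≤ 4)
  C vs B: [4 vs 5, 3 vs 2, 3 vs 4] → C does not strictly dominate B (column X: 4 ≤ 5)
No single strategy strictly dominates all others → no strictly dominant strategy.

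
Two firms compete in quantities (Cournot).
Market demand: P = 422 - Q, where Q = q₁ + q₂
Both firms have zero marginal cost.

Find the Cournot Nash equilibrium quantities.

q₁* = q₂* = 140.67; P* = 140.67

Work:
Profit: π_i = P·q_i = (a - q_i - q_j)·q_i
FOC: ∂π_i/∂q_i = a - 2q_i - q_j = 0
Reaction function: q_i = (422 - q_j)/2
Symmetry: q* = 422/3 = 140.67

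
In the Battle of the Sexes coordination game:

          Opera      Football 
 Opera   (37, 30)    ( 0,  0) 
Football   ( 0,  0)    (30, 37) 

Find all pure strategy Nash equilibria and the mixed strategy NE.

Pure NE: (Opera, Opera) and (Football, Football); Mixed NE: p = 0.5522, q = 0.4478

Work:
Check pure NE:
(Opera, Opera): (37, 30) - no unilateral deviation beneficial
(Football, Football): (30, 37) - no unilateral deviation beneficial
Mixed NE: P1 plays Opera with p = 0.5522, P2 plays Opera with q = 0.4478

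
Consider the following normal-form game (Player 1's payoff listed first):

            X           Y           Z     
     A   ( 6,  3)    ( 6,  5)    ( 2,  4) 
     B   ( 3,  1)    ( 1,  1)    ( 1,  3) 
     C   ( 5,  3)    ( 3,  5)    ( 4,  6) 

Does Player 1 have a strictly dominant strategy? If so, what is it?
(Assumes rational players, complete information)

No strictly dominant strategy exists for Player 1

Work:
A strategy strictly dominates another if it gives a strictly higher payoff against every opponent action. Compare each pair of P1's strategies column-by-column:
  A vs B: [6 vs 3, 6 vs 1, 2 vs 1] → A strictly dominates B
  A vs C: [6 vs 5, 6 vs 3, 2 vs 4] → A does not strictly dominate C (column Z: 2 ≤ 4)
  B vs A: [3 vs 6, 1 vs 6, 1 vs 2] → B does not strictly dominate A (column X: 3 ≤ 6)
  B vs C: [3 vs 5, 1 vs 3, 1 vs 4] → B does not strictly dominate C (column X: 3 ≤ 5)
  C vs A: [5 vs 6, 3 vs 6, 4 vs 2] → C does not strictly dominate A (column X: 5 ≤ 6)
  C vs B: [5 vs 3, 3 vs 1, 4 vs 1] → C strictly dominates B
No single strategy strictly dominates all others → no strictly dominant strategy.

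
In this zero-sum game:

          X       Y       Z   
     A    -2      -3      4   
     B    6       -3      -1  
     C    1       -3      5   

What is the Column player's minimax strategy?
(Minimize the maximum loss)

Column should play Y, value = -3

Work:
Column player minimizes Row's maximum payoff:
Column X: max payoff to Row = 6
Column Y: max payoff to Row = -3
Column Z: max payoff to Row = 5
Minimum is -3, achieved by column Y.
Minimax strategy: Y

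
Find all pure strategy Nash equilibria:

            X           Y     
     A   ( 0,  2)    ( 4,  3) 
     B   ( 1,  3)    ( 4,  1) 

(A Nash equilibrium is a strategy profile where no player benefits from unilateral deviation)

Nash equilibrium: (A, Y), (B, X)

Work:
Best responses:
  P1 vs X: payoffs [0, 1] → best response B (payoff 1)
  P1 vs Y: payoffs [4, 4] → best response A/B (payoff 4)
  P2 vs A: payoffs [2, 3] → best response Y (payoff 3)
  P2 vs B: payoffs [3, 1] → best response X (payoff 3)
Mutual best responses: (A,Y), (B,X) → Nash equilibria.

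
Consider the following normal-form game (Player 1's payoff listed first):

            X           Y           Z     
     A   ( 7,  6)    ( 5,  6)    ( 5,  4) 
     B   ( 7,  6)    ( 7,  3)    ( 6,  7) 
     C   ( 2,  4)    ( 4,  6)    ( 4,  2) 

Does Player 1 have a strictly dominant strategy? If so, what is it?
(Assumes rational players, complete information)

No strictly dominant strategy exists for Player 1

Work:
A strategy strictly dominates another if it gives a strictly higher payoff against every opponent action. Compare each pair of P1's strategies column-by-column:
  A vs B: [7 vs 7, 5 vs 7, 5 vs 6] → A does not strictly dominate B (column X: 7 ≤ 7)
  A vs C: [7 vs 2, 5 vs 4, 5 vs 4] → A strictly dominates C
  B vs A: [7 vs 7, 7 vs 5, 6 vs 5] → B does not strictly dominate A (column X: 7 ≤ 7)
  B vs C: [7 vs 2, 7 vs 4, 6 vs 4] → B strictly dominates C
  C vs A: [2 vs 7, 4 vs 5, 4 vs 5] → C does not strictly dominate A (column X: 2 ≤ 7)
  C vs B: [2 vs 7, 4 vs 7, 4 vs 6] → C does not strictly dominate B (column X: 2 ≤ 7)
No single strategy strictly dominates all others → no strictly dominant strategy.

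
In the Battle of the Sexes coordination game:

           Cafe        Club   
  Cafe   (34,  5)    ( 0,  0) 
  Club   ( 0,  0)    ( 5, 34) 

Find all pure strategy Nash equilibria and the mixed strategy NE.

Pure NE: (Cafe, Cafe) and (Club, Club); Mixed NE: p = 0.8718, q = 0.1282

Work:
Check pure NE:
(Cafe, Cafe): (34, 5) - no unilateral deviation beneficial
(Club, Club): (5, 34) - no unilateral deviation beneficial
Mixed NE: P1 plays Cafe with p = 0.8718, P2 plays Cafe with q = 0.1282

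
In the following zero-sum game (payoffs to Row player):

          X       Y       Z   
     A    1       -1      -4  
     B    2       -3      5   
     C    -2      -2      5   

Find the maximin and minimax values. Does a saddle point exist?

Maximin = -2, Minimax = -1, Saddle: False

Work:
Row minimums: [-4, -3, -2] → maximin = -2
Column maximums: [2, -1, 5] → minimax = -1
No saddle point (maximin ≠ minimax). Mixed strategy needed.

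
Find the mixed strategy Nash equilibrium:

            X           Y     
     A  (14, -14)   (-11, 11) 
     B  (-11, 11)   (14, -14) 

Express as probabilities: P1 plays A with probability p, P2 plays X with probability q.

p = 0.5, q = 0.5

Work:
Find probabilities that make opponent indifferent:
P2 chooses q to make P1 indifferent between A and B
P1 chooses p to make P2 indifferent between X and Y
Mixed NE: P1 plays (A: 0.5, B: 0.5), P2 plays (X: 0.5, Y: 0.5)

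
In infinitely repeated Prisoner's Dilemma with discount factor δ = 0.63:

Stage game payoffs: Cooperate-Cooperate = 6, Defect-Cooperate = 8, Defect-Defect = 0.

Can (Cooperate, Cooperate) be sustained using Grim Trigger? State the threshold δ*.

δ* = 0.25; since δ = 0.63 ≥ 0.25, cooperation can be sustained

Work:
For Grim Trigger:
Cooperate forever: 6/(1-δ)
Defect then punished: 8 + 0·δ/(1-δ)
Need: 6/(1-δ) ≥ 8 + 0·δ/(1-δ)
Solving: δ ≥ (T-R)/(T-P) = (8-6)/(8-0) = 0.25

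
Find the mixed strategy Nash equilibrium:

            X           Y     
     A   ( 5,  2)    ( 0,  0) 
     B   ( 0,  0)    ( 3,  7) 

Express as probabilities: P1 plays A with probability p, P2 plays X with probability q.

p = 0.7778, q = 0.375

Work:
Find probabilities that make opponent indifferent:
P2 chooses q to make P1 indifferent between A and B
P1 chooses p to make P2 indifferent between X and Y
Mixed NE: P1 plays (A: 0.7778, B: 0.2222), P2 plays (X: 0.375, Y: 0.625)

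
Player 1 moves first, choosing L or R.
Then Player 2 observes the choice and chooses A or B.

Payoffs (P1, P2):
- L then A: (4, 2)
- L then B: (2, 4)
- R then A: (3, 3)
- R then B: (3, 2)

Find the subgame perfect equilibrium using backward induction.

P1 plays R, P2 plays B after L and A after R; Payoff (3, 3)

Work:
Backward induction:
After L: P2 chooses B → P1 gets 2
After R: P2 chooses A → P1 gets 3
P1 chooses R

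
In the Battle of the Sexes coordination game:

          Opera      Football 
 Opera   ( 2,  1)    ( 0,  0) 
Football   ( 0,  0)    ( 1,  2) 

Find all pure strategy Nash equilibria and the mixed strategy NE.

Pure NE: (Opera, Opera) and (Football, Football); Mixed NE: p = 0.6667, q = 0.3333

Work:
Check pure NE:
(Opera, Opera): (2, 1) - no unilateral deviation beneficial
(Football, Football): (1, 2) - no unilateral deviation beneficial
Mixed NE: P1 plays Opera with p = 0.6667, P2 plays Opera with q = 0.3333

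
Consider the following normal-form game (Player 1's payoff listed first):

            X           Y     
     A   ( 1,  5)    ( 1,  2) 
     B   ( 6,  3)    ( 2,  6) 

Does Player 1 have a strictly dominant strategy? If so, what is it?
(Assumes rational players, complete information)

Yes, Player 1's strictly dominant strategy is B

Work:
A strategy strictly dominates another if it gives a strictly higher payoff against every opponent action. Compare each pair of P1's strategies column-by-column:
  A vs B: [1 vs 6, 1 vs 2] → A does not strictly dominate B (column X: 1 ≤ 6)
  B vs A: [6 vs 1, 2 vs 1] → B strictly dominates A
B strictly dominates every other strategy → strictly dominant.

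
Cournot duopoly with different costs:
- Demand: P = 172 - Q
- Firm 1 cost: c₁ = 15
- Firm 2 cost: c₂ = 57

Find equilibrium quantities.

q₁* = 66.33, q₂* = 24.33

Work:
Reaction: q₁ = (172 - 15 - q₂)/2
Reaction: q₂ = (172 - 57 - q₁)/2
Solve simultaneously:
q₁* = (172 - 2×15 + 57)/3 = 66.33
q₂* = (172 - 2×57 + 15)/3 = 24.33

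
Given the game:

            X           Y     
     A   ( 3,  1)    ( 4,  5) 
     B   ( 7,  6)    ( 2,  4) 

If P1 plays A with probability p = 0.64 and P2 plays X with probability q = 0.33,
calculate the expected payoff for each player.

E[P1] = 3.6628, E[P2] = 4.0328

Work:
E[P1] = p·q·π₁(A,X) + p·(1-q)·π₁(A,Y) + (1-p)·q·π₁(B,X) + (1-p)·(1-q)·π₁(B,Y)
= 0.64·0.33·3 + 0.64·0.67·4 + 0.36·0.33·7 + 0.36·0.67·2
= 3.6628

E[P2] = 4.0328 (similar calculation)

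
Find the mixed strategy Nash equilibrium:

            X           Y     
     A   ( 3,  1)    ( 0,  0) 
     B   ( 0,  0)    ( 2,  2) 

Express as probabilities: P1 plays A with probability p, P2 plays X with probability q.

p = 0.6667, q = 0.4

Work:
Find probabilities that make opponent indifferent:
P2 chooses q to make P1 indifferent between A and B
P1 chooses p to make P2 indifferent between X and Y
Mixed NE: P1 plays (A: 0.6667, B: 0.3333), P2 plays (X: 0.4, Y: 0.6)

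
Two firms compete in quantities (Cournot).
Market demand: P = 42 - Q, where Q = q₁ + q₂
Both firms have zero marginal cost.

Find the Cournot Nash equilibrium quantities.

q₁* = q₂* = 14.0; P* = 14.0

Work:
Profit: π_i = P·q_i = (a - q_i - q_j)·q_i
FOC: ∂π_i/∂q_i = a - 2q_i - q_j = 0
Reaction function: q_i = (42 - q_j)/2
Symmetry: q* = 42/3 = 14.0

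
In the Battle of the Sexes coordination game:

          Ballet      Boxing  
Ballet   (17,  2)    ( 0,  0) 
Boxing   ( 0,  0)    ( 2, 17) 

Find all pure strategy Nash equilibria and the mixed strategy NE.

Pure NE: (Ballet, Ballet) and (Boxing, Boxing); Mixed NE: p = 0.8947, q = 0.1053

Work:
Check pure NE:
(Ballet, Ballet): (17, 2) - no unilateral deviation beneficial
(Boxing, Boxing): (2, 17) - no unilateral deviation beneficial
Mixed NE: P1 plays Ballet with p = 0.8947, P2 plays Ballet with q = 0.1053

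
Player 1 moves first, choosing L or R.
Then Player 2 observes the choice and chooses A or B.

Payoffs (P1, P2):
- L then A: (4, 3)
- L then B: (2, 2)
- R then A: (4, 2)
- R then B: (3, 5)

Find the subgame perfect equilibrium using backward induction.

P1 plays L, P2 plays A after L and B after R; Payoff (4, 3)

Work:
Backward induction:
After L: P2 chooses A → P1 gets 4
After R: P2 chooses B → P1 gets 3
P1 chooses L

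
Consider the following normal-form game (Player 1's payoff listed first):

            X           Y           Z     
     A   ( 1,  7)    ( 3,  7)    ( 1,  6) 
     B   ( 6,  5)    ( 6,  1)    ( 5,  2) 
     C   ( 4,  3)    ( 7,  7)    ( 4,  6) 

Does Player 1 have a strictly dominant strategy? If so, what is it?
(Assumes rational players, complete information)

No strictly dominant strategy exists for Player 1

Work:
A strategy strictly dominates another if it gives a strictly higher payoff against every opponent action. Compare each pair of P1's strategies column-by-column:
  A vs B: [1 vs 6, 3 vs 6, 1 vs 5] → A does not strictly dominate B (column X: 1 ≤ 6)
  A vs C: [1 vs 4, 3 vs 7, 1 vs 4] → A does not strictly dominate C (column X: 1 ≤ 4)
  B vs A: [6 vs 1, 6 vs 3, 5 vs 1] → B strictly dominates A
  B vs C: [6 vs 4, 6 vs 7, 5 vs 4] → B does not strictly dominate C (column Y: 6 ≤ 7)
  C vs A: [4 vs 1, 7 vs 3, 4 vs 1] → C strictly dominates A
  C vs B: [4 vs 6, 7 vs 6, 4 vs 5] → C does not strictly dominate B (column X: 4 ≤ 6)
No single strategy strictly dominates all others → no strictly dominant strategy.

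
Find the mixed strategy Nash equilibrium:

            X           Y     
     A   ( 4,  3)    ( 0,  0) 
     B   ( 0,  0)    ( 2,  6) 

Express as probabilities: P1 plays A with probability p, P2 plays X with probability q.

p = 0.6667, q = 0.3333

Work:
Find probabilities that make opponent indifferent:
P2 chooses q to make P1 indifferent between A and B
P1 chooses p to make P2 indifferent between X and Y
Mixed NE: P1 plays (A: 0.6667, B: 0.3333), P2 plays (X: 0.3333, Y: 0.6667)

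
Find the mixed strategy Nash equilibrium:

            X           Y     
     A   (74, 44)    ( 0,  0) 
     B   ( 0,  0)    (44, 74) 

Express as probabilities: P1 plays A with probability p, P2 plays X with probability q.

p = 0.6271, q = 0.3729

Work:
Find probabilities that make opponent indifferent:
P2 chooses q to make P1 indifferent between A and B
P1 chooses p to make P2 indifferent between X and Y
Mixed NE: P1 plays (A: 0.6271, B: 0.3729), P2 plays (X: 0.3729, Y: 0.6271)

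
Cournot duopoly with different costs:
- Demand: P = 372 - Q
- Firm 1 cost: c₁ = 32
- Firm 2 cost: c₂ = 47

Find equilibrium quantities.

q₁* = 118.33, q₂* = 103.33

Work:
Reaction: q₁ = (372 - 32 - q₂)/2
Reaction: q₂ = (372 - 47 - q₁)/2
Solve simultaneously:
q₁* = (372 - 2×32 + 47)/3 = 118.33
q₂* = (372 - 2×47 + 32)/3 = 103.33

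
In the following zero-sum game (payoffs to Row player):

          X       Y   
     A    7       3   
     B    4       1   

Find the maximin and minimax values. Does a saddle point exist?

Maximin = 3, Minimax = 3, Saddle: True

Work:
Row minimums: [3, 1] → maximin = 3
Column maximums: [7, 3] → minimax = 3
Saddle point exists! Game value = 3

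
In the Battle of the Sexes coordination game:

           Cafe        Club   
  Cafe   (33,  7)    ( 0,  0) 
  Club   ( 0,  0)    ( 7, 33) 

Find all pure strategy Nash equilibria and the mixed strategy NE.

Pure NE: (Cafe, Cafe) and (Club, Club); Mixed NE: p = 0.825, q = 0.175

Work:
Check pure NE:
(Cafe, Cafe): (33, 7) - no unilateral deviation beneficial
(Club, Club): (7, 33) - no unilateral deviation beneficial
Mixed NE: P1 plays Cafe with p = 0.825, P2 plays Cafe with q = 0.175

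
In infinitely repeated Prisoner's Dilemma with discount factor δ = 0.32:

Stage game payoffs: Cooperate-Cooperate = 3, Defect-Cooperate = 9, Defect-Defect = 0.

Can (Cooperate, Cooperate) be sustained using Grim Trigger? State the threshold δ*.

δ* = 0.6667; since δ = 0.32 < 0.6667, cooperation cannot be sustained

Work:
For Grim Trigger:
Cooperate forever: 3/(1-δ)
Defect then punished: 9 + 0·δ/(1-δ)
Need: 3/(1-δ) ≥ 9 + 0·δ/(1-δ)
Solving: δ ≥ (T-R)/(T-P) = (9-3)/(9-0) = 0.6667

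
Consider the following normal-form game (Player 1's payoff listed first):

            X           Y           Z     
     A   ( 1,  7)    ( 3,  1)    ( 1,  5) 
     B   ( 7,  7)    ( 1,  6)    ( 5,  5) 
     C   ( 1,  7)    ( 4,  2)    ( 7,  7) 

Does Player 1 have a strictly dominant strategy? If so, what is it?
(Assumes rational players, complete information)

No strictly dominant strategy exists for Player 1

Work:
A strategy strictly dominates another if it gives a strictly higher payoff against every opponent action. Compare each pair of P1's strategies column-by-column:
  A vs B: [1 vs 7, 3 vs 1, 1 vs 5] → A does not strictly dominate B (column X: 1 ≤ 7)
  A vs C: [1 vs 1, 3 vs 4, 1 vs 7] → A does not strictly dominate C (column X: 1 ≤ 1)
  B vs A: [7 vs 1, 1 vs 3, 5 vs 1] → B does not strictly dominate A (column Y: 1 ≤ 3)
  B vs C: [7 vs 1, 1 vs 4, 5 vs 7] → B does not strictly dominate C (column Y: 1 ≤ 4)
  C vs A: [1 vs 1, 4 vs 3, 7 vs 1] → C does not strictly dominate A (column X: 1 ≤ 1)
  C vs B: [1 vs 7, 4 vs 1, 7 vs 5] → C does not strictly dominate B (column X: 1 ≤ 7)
No single strategy strictly dominates all others → no strictly dominant strategy.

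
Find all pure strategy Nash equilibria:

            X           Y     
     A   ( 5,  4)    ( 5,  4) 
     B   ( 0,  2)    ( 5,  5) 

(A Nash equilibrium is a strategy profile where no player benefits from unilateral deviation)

Nash equilibrium: (A, X), (A, Y), (B, Y)

Work:
Best responses:
  P1 vs X: payoffs [5, 0] → best response A (payoff 5)
  P1 vs Y: payoffs [5, 5] → best response A/B (payoff 5)
  P2 vs A: payoffs [4, 4] → best response X/Y (payoff 4)
  P2 vs B: payoffs [2, 5] → best response Y (payoff 5)
Mutual best responses: (A,X), (A,Y), (B,Y) → Nash equilibria.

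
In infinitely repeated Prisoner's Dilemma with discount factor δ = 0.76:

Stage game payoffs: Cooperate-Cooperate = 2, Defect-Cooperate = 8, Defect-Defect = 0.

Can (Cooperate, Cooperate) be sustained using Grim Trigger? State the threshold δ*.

δ* = 0.75; since δ = 0.76 ≥ 0.75, cooperation can be sustained

Work:
For Grim Trigger:
Cooperate forever: 2/(1-δ)
Defect then punished: 8 + 0·δ/(1-δ)
Need: 2/(1-δ) ≥ 8 + 0·δ/(1-δ)
Solving: δ ≥ (T-R)/(T-P) = (8-2)/(8-0) = 0.75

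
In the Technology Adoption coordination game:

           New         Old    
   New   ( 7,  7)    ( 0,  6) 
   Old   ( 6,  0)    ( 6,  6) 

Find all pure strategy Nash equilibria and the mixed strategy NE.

Pure NE: (New, New) and (Old, Old); Mixed NE: p = 0.8571, q = 0.8571

Work:
Check pure NE:
(New, New): (7, 7) - no unilateral deviation beneficial
(Old, Old): (6, 6) - no unilateral deviation beneficial
Mixed NE: P1 plays New with p = 0.8571, P2 plays New with q = 0.8571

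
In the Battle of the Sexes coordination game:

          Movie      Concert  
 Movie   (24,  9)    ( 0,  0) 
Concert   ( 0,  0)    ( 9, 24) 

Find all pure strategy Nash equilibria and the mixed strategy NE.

Pure NE: (Movie, Movie) and (Concert, Concert); Mixed NE: p = 0.7273, q = 0.2727

Work:
Check pure NE:
(Movie, Movie): (24, 9) - no unilateral deviation beneficial
(Concert, Concert): (9, 24) - no unilateral deviation beneficial
Mixed NE: P1 plays Movie with p = 0.7273, P2 plays Movie with q = 0.2727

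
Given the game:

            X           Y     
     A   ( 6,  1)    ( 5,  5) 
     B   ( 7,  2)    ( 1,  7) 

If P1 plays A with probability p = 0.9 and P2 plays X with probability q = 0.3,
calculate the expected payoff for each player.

E[P1] = 5.05, E[P2] = 3.97

Work:
E[P1] = p·q·π₁(A,X) + p·(1-q)·π₁(A,Y) + (1-p)·q·π₁(B,X) + (1-p)·(1-q)·π₁(B,Y)
= 0.9·0.3·6 + 0.9·0.7·5 + 0.1·0.3·7 + 0.1·0.7·1
= 5.05

E[P2] = 3.97 (similar calculation)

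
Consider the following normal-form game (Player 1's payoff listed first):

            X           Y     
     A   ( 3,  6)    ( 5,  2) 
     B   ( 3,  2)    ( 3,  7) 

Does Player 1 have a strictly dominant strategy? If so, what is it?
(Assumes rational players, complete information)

No strictly dominant strategy exists for Player 1

Work:
A strategy strictly dominates another if it gives a strictly higher payoff against every opponent action. Compare each pair of P1's strategies column-by-column:
  A vs B: [3 vs 3, 5 vs 3] → A does not strictly dominate B (column X: 3 ≤ 3)
  B vs A: [3 vs 3, 3 vs 5] → B does not strictly dominate A (column X: 3 ≤ 3)
No single strategy strictly dominates all others → no strictly dominant strategy.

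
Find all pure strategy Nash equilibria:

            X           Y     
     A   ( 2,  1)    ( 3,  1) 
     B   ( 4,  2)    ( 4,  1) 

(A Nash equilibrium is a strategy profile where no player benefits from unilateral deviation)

Nash equilibrium: (B, X)

Work:
Best responses:
  P1 vs X: payoffs [2, 4] → best response B (payoff 4)
  P1 vs Y: payoffs [3, 4] → best response B (payoff 4)
  P2 vs A: payoffs [1, 1] → best response X/Y (payoff 1)
  P2 vs B: payoffs [2, 1] → best response X (payoff 2)
Mutual best responses: (B,X) → Nash equilibria.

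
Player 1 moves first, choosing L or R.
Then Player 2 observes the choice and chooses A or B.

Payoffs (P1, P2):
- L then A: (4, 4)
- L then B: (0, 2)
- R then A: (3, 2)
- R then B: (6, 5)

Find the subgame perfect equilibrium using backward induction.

P1 plays R, P2 plays A after L and B after R; Payoff (6, 5)

Work:
Backward induction:
After L: P2 chooses A → P1 gets 4
After R: P2 chooses B → P1 gets 6
P1 chooses R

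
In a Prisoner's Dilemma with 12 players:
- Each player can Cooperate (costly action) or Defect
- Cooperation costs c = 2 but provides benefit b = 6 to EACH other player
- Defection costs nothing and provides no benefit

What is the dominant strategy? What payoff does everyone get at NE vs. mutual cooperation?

Dominant: Defect; NE payoff = 0; Coop payoff = 64

Work:
Defect dominates (saves cost c = 2, benefit to others is external)
NE: All defect → everyone gets 0
If all cooperate: each receives (11)×6 - 2 = 64
Social dilemma: 64 > 0 but NE gives 0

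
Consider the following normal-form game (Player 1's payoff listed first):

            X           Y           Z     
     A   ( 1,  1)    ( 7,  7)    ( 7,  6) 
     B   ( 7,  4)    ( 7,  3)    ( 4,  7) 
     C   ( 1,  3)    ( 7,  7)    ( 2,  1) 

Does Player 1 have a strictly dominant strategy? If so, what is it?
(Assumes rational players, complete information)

No strictly dominant strategy exists for Player 1

Work:
A strategy strictly dominates another if it gives a strictly higher payoff against every opponent action. Compare each pair of P1's strategies column-by-column:
  A vs B: [1 vs 7, 7 vs 7, 7 vs 4] → A does not strictly dominate B (column X: 1 ≤ 7)
  A vs C: [1 vs 1, 7 vs 7, 7 vs 2] → A does not strictly dominate C (column X: 1 ≤ 1)
  B vs A: [7 vs 1, 7 vs 7, 4 vs 7] → B does not strictly dominate A (column Y: 7 ≤ 7)
  B vs C: [7 vs 1, 7 vs 7, 4 vs 2] → B does not strictly dominate C (column Y: 7 ≤ 7)
  C vs A: [1 vs 1, 7 vs 7, 2 vs 7] → C does not strictly dominate A (column X: 1 ≤ 1)
  C vs B: [1 vs 7, 7 vs 7, 2 vs 4] → C does not strictly dominate B (column X: 1 ≤ 7)
No single strategy strictly dominates all others → no strictly dominant strategy.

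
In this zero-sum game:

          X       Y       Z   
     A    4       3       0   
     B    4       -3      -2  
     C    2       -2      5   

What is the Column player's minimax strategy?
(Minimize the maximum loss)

Column should play Y, value = 3

Work:
Column player minimizes Row's maximum payoff:
Column X: max payoff to Row = 4
Column Y: max payoff to Row = 3
Column Z: max payoff to Row = 5
Minimum is 3, achieved by column Y.
Minimax strategy: Y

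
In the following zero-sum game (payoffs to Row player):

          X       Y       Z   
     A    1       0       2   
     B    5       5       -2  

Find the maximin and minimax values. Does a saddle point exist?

Maximin = 0, Minimax = 2, Saddle: False

Work:
Row minimums: [0, -2] → maximin = 0
Column maximums: [5, 5, 2] → minimax = 2
No saddle point (maximin ≠ minimax). Mixed strategy needed.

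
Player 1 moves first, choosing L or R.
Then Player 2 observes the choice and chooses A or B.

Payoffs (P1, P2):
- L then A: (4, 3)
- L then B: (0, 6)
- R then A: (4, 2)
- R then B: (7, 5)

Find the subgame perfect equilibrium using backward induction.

P1 plays R, P2 plays B after L and B after R; Payoff (7, 5)

Work:
Backward induction:
After L: P2 chooses B → P1 gets 0
After R: P2 chooses B → P1 gets 7
P1 chooses R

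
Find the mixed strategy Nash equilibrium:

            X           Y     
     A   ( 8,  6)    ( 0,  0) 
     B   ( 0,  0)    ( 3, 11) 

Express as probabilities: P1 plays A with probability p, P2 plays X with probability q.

p = 0.6471, q = 0.2727

Work:
Find probabilities that make opponent indifferent:
P2 chooses q to make P1 indifferent between A and B
P1 chooses p to make P2 indifferent between X and Y
Mixed NE: P1 plays (A: 0.6471, B: 0.3529), P2 plays (X: 0.2727, Y: 0.7273)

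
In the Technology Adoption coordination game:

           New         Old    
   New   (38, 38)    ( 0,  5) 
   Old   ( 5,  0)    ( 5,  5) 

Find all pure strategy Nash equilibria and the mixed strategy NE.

Pure NE: (New, New) and (Old, Old); Mixed NE: p = 0.1316, q = 0.1316

Work:
Check pure NE:
(New, New): (38, 38) - no unilateral deviation beneficial
(Old, Old): (5, 5) - no unilateral deviation beneficial
Mixed NE: P1 plays New with p = 0.1316, P2 plays New with q = 0.1316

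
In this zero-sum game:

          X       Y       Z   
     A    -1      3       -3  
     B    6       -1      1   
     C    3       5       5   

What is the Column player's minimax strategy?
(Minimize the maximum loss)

Column should play Y or Z (all achieve the minimum), value = 5

Work:
Column player minimizes Row's maximum payoff:
Column X: max payoff to Row = 6
Column Y: max payoff to Row = 5
Column Z: max payoff to Row = 5
Minimum is 5, achieved by columns Y, Z (tied).
Each of Y or Z is a minimax strategy.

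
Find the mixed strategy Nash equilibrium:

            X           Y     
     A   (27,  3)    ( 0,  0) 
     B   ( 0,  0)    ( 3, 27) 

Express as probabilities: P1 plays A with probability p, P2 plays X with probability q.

p = 0.9, q = 0.1

Work:
Find probabilities that make opponent indifferent:
P2 chooses q to make P1 indifferent between A and B
P1 chooses p to make P2 indifferent between X and Y
Mixed NE: P1 plays (A: 0.9, B: 0.1), P2 plays (X: 0.1, Y: 0.9)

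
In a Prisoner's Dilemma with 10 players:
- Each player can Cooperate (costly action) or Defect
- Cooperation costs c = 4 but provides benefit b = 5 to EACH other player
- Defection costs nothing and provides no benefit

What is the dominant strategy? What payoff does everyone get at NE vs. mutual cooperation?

Dominant: Defect; NE payoff = 0; Coop payoff = 41

Work:
Defect dominates (saves cost c = 4, benefit to others is external)
NE: All defect → everyone gets 0
If all cooperate: each receives (9)×5 - 4 = 41
Social dilemma: 41 > 0 but NE gives 0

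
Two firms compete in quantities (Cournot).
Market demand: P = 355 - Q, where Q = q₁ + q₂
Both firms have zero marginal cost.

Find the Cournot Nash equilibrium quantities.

q₁* = q₂* = 118.33; P* = 118.33

Work:
Profit: π_i = P·q_i = (a - q_i - q_j)·q_i
FOC: ∂π_i/∂q_i = a - 2q_i - q_j = 0
Reaction function: q_i = (355 - q_j)/2
Symmetry: q* = 355/3 = 118.33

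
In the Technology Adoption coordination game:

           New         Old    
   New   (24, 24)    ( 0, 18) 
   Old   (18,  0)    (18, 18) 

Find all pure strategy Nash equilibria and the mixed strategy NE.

Pure NE: (New, New) and (Old, Old); Mixed NE: p = 0.75, q = 0.75

Work:
Check pure NE:
(New, New): (24, 24) - no unilateral deviation beneficial
(Old, Old): (18, 18) - no unilateral deviation beneficial
Mixed NE: P1 plays New with p = 0.75, P2 plays New with q = 0.75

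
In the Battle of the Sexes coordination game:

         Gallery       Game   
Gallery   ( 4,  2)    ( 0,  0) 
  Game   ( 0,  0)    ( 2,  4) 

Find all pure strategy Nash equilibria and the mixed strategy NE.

Pure NE: (Gallery, Gallery) and (Game, Game); Mixed NE: p = 0.6667, q = 0.3333

Work:
Check pure NE:
(Gallery, Gallery): (4, 2) - no unilateral deviation beneficial
(Game, Game): (2, 4) - no unilateral deviation beneficial
Mixed NE: P1 plays Gallery with p = 0.6667, P2 plays Gallery with q = 0.3333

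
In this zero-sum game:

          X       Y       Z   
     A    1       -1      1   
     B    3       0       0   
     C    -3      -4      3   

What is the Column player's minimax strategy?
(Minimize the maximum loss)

Column should play Y, value = 0

Work:
Column player minimizes Row's maximum payoff:
Column X: max payoff to Row = 3
Column Y: max payoff to Row = 0
Column Z: max payoff to Row = 3
Minimum is 0, achieved by column Y.
Minimax strategy: Y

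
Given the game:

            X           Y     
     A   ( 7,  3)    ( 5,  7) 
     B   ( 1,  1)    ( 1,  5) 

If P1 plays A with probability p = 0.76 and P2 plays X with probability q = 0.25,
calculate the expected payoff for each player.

E[P1] = 4.42, E[P2] = 5.52

Work:
E[P1] = p·q·π₁(A,X) + p·(1-q)·π₁(A,Y) + (1-p)·q·π₁(B,X) + (1-p)·(1-q)·π₁(B,Y)
= 0.76·0.25·7 + 0.76·0.75·5 + 0.24·0.25·1 + 0.24·0.75·1
= 4.42

E[P2] = 5.52 (similar calculation)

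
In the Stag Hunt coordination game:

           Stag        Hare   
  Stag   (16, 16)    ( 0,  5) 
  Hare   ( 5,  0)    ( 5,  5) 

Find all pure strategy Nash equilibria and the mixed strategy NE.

Pure NE: (Stag, Stag) and (Hare, Hare); Mixed NE: p = 0.3125, q = 0.3125

Work:
Check pure NE:
(Stag, Stag): (16, 16) - no unilateral deviation beneficial
(Hare, Hare): (5, 5) - no unilateral deviation beneficial
Mixed NE: P1 plays Stag with p = 0.3125, P2 plays Stag with q = 0.3125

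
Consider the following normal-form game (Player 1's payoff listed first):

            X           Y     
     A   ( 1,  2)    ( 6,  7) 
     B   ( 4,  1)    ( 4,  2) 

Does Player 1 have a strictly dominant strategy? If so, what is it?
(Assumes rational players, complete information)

No strictly dominant strategy exists for Player 1

Work:
A strategy strictly dominates another if it gives a strictly higher payoff against every opponent action. Compare each pair of P1's strategies column-by-column:
  A vs B: [1 vs 4, 6 vs 4] → A does not strictly dominate B (column X: 1 ≤ 4)
  B vs A: [4 vs 1, 4 vs 6] → B does not strictly dominate A (column Y: 4 ≤ 6)
No single strategy strictly dominates all others → no strictly dominant strategy.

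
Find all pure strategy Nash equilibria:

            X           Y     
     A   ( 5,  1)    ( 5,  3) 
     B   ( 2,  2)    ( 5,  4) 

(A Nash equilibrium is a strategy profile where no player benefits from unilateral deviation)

Nash equilibrium: (A, Y), (B, Y)

Work:
Best responses:
  P1 vs X: payoffs [5, 2] → best response A (payoff 5)
  P1 vs Y: payoffs [5, 5] → best response A/B (payoff 5)
  P2 vs A: payoffs [1, 3] → best response Y (payoff 3)
  P2 vs B: payoffs [2, 4] → best response Y (payoff 4)
Mutual best responses: (A,Y), (B,Y) → Nash equilibria.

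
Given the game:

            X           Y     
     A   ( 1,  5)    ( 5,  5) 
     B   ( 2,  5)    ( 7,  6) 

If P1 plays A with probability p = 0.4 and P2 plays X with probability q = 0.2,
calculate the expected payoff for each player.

E[P1] = 5.28, E[P2] = 5.48

Work:
E[P1] = p·q·π₁(A,X) + p·(1-q)·π₁(A,Y) + (1-p)·q·π₁(B,X) + (1-p)·(1-q)·π₁(B,Y)
= 0.4·0.2·1 + 0.4·0.8·5 + 0.6·0.2·2 + 0.6·0.8·7
= 5.28

E[P2] = 5.48 (similar calculation)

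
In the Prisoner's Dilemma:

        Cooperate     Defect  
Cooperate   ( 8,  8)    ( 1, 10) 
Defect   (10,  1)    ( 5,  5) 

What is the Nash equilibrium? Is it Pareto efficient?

(Defect, Defect) is NE; not Pareto efficient

Work:
Defect dominates Cooperate for both players:
If P2 cooperates: Defect (10) > Cooperate (8)
If P2 defects: Defect (5) > Cooperate (1)
NE: (Defect, Defect) with payoff (5, 5)
But (Cooperate, Cooperate) = (8, 8) Pareto dominates (5, 5)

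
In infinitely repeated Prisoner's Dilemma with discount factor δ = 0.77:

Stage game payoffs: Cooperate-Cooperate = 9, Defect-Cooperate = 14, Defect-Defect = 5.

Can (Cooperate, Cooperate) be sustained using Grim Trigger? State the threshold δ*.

δ* = 0.5556; since δ = 0.77 ≥ 0.5556, cooperation can be sustained

Work:
For Grim Trigger:
Cooperate forever: 9/(1-δ)
Defect then punished: 14 + 5·δ/(1-δ)
Need: 9/(1-δ) ≥ 14 + 5·δ/(1-δ)
Solving: δ ≥ (T-R)/(T-P) = (14-9)/(14-5) = 0.5556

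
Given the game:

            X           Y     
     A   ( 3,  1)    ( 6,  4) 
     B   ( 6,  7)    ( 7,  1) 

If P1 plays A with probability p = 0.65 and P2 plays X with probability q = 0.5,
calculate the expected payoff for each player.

E[P1] = 5.2, E[P2] = 3.025

Work:
E[P1] = p·q·π₁(A,X) + p·(1-q)·π₁(A,Y) + (1-p)·q·π₁(B,X) + (1-p)·(1-q)·π₁(B,Y)
= 0.65·0.5·3 + 0.65·0.5·6 + 0.35·0.5·6 + 0.35·0.5·7
= 5.2

E[P2] = 3.025 (similar calculation)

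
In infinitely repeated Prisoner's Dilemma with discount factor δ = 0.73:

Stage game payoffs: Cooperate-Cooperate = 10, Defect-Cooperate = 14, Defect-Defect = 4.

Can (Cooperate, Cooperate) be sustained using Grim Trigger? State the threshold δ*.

δ* = 0.4; since δ = 0.73 ≥ 0.4, cooperation can be sustained

Work:
For Grim Trigger:
Cooperate forever: 10/(1-δ)
Defect then punished: 14 + 4·δ/(1-δ)
Need: 10/(1-δ) ≥ 14 + 4·δ/(1-δ)
Solving: δ ≥ (T-R)/(T-P) = (14-10)/(14-4) = 0.4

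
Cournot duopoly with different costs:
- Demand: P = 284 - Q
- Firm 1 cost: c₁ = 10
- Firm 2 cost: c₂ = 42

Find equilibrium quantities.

q₁* = 102.0, q₂* = 70.0

Work:
Reaction: q₁ = (284 - 10 - q₂)/2
Reaction: q₂ = (284 - 42 - q₁)/2
Solve simultaneously:
q₁* = (284 - 2×10 + 42)/3 = 102.0
q₂* = (284 - 2×42 + 10)/3 = 70.0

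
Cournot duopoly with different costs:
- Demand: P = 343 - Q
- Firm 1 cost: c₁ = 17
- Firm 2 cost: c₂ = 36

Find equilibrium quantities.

q₁* = 115.0, q₂* = 96.0

Work:
Reaction: q₁ = (343 - 17 - q₂)/2
Reaction: q₂ = (343 - 36 - q₁)/2
Solve simultaneously:
q₁* = (343 - 2×17 + 36)/3 = 115.0
q₂* = (343 - 2×36 + 17)/3 = 96.0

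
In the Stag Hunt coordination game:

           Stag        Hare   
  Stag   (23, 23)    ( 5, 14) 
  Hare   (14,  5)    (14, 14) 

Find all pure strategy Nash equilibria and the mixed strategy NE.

Pure NE: (Stag, Stag) and (Hare, Hare); Mixed NE: p = 0.5, q = 0.5

Work:
Check pure NE:
(Stag, Stag): (23, 23) - no unilateral deviation beneficial
(Hare, Hare): (14, 14) - no unilateral deviation beneficial
Mixed NE: P1 plays Stag with p = 0.5, P2 plays Stag with q = 0.5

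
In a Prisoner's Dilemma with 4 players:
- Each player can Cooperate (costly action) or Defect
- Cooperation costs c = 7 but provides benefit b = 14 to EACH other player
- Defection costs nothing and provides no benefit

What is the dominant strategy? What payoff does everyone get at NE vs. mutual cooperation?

Dominant: Defect; NE payoff = 0; Coop payoff = 35

Work:
Defect dominates (saves cost c = 7, benefit to others is external)
NE: All defect → everyone gets 0
If all cooperate: each receives (3)×14 - 7 = 35
Social dilemma: 35 > 0 but NE gives 0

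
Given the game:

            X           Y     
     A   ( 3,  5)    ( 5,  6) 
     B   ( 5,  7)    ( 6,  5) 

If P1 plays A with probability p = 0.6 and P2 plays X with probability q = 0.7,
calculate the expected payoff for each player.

E[P1] = 4.28, E[P2] = 5.74

Work:
E[P1] = p·q·π₁(A,X) + p·(1-q)·π₁(A,Y) + (1-p)·q·π₁(B,X) + (1-p)·(1-q)·π₁(B,Y)
= 0.6·0.7·3 + 0.6·0.3·5 + 0.4·0.7·5 + 0.4·0.3·6
= 4.28

E[P2] = 5.74 (similar calculation)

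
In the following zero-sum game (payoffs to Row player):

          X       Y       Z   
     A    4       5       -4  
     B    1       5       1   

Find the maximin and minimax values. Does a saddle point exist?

Maximin = 1, Minimax = 1, Saddle: True

Work:
Row minimums: [-4, 1] → maximin = 1
Column maximums: [4, 5, 1] → minimax = 1
Saddle point exists! Game value = 1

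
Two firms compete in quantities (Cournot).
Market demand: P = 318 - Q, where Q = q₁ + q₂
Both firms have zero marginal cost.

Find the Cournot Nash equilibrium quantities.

q₁* = q₂* = 106.0; P* = 106.0

Work:
Profit: π_i = P·q_i = (a - q_i - q_j)·q_i
FOC: ∂π_i/∂q_i = a - 2q_i - q_j = 0
Reaction function: q_i = (318 - q_j)/2
Symmetry: q* = 318/3 = 106.0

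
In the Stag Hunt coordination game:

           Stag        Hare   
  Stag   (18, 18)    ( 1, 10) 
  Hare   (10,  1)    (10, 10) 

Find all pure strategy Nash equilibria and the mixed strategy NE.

Pure NE: (Stag, Stag) and (Hare, Hare); Mixed NE: p = 0.5294, q = 0.5294

Work:
Check pure NE:
(Stag, Stag): (18, 18) - no unilateral deviation beneficial
(Hare, Hare): (10, 10) - no unilateral deviation beneficial
Mixed NE: P1 plays Stag with p = 0.5294, P2 plays Stag with q = 0.5294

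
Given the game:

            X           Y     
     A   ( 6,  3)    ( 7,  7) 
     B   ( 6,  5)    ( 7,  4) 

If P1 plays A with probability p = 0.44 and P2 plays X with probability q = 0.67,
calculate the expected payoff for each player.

E[P1] = 6.33, E[P2] = 4.516

Work:
E[P1] = p·q·π₁(A,X) + p·(1-q)·π₁(A,Y) + (1-p)·q·π₁(B,X) + (1-p)·(1-q)·π₁(B,Y)
= 0.44·0.67·6 + 0.44·0.33·7 + 0.56·0.67·6 + 0.56·0.33·7
= 6.33

E[P2] = 4.516 (similar calculation)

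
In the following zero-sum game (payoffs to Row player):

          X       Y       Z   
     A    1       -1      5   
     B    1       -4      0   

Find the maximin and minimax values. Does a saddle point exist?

Maximin = -1, Minimax = -1, Saddle: True

Work:
Row minimums: [-1, -4] → maximin = -1
Column maximums: [1, -1, 5] → minimax = -1
Saddle point exists! Game value = -1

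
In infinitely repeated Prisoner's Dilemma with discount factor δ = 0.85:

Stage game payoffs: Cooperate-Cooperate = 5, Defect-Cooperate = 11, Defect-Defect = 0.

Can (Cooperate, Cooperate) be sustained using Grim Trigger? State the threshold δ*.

δ* = 0.5455; since δ = 0.85 ≥ 0.5455, cooperation can be sustained

Work:
For Grim Trigger:
Cooperate forever: 5/(1-δ)
Defect then punished: 11 + 0·δ/(1-δ)
Need: 5/(1-δ) ≥ 11 + 0·δ/(1-δ)
Solving: δ ≥ (T-R)/(T-P) = (11-5)/(11-0) = 0.5455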